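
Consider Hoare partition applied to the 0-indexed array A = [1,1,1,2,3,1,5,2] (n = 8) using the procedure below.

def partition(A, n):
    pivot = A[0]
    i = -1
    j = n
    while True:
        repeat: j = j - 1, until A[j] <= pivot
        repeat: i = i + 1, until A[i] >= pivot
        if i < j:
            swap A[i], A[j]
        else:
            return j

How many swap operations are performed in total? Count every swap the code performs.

pivot=1
j stops at 5 (1), i stops at 0 (1); swap ⇒ [1,1,1,2,3,1,5,2]
j stops at 2 (1), i stops at 1 (1); swap ⇒ [1,1,1,2,3,1,5,2]
j stops at 1, i stops at 2; i≥j ⇒ return 1. A=[1,1,1,2,3,1,5,2]

2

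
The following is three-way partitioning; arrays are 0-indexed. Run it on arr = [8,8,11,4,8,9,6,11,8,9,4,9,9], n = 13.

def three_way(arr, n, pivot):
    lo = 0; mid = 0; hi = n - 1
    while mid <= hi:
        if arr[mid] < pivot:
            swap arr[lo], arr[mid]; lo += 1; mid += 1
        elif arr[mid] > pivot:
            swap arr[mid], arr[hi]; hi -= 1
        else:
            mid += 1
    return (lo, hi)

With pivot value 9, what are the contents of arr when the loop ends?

[8,8,4,8,6,8,4,9,9,9,9,11,11]

pivot = 9; lo=0, mid=0, hi=12
arr[mid]=8<9: swap arr[0],arr[0]; lo=1,mid=1 → [8,8,11,4,8,9,6,11,8,9,4,9,9]
arr[mid]=8<9: swap arr[1],arr[1]; lo=2,mid=2 → [8,8,11,4,8,9,6,11,8,9,4,9,9]
arr[mid]=11>9: swap arr[2],arr[12]; hi=11 → [8,8,9,4,8,9,6,11,8,9,4,9,11]
arr[mid]=9=9: mid=3
arr[mid]=4<9: swap arr[2],arr[3]; lo=3,mid=4 → [8,8,4,9,8,9,6,11,8,9,4,9,11]
arr[mid]=8<9: swap arr[3],arr[4]; lo=4,mid=5 → [8,8,4,8,9,9,6,11,8,9,4,9,11]
arr[mid]=9=9: mid=6
arr[mid]=6<9: swap arr[4],arr[6]; lo=5,mid=7 → [8,8,4,8,6,9,9,11,8,9,4,9,11]
arr[mid]=11>9: swap arr[7],arr[11]; hi=10 → [8,8,4,8,6,9,9,9,8,9,4,11,11]
arr[mid]=9=9: mid=8
arr[mid]=8<9: swap arr[5],arr[8]; lo=6,mid=9 → [8,8,4,8,6,8,9,9,9,9,4,11,11]
arr[mid]=9=9: mid=10
arr[mid]=4<9: swap arr[6],arr[10]; lo=7,mid=11 → [8,8,4,8,6,8,4,9,9,9,9,11,11]
end: lo=7, hi=10; arr = [8,8,4,8,6,8,4,9,9,9,9,11,11]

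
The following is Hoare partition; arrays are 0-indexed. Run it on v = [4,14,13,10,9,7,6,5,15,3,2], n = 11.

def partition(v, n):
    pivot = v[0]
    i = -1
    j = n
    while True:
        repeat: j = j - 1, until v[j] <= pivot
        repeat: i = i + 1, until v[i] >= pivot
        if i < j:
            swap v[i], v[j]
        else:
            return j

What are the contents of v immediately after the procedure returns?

[2,3,13,10,9,7,6,5,15,14,4]

pivot=4
j stops at 10 (2), i stops at 0 (4); swap ⇒ [2,14,13,10,9,7,6,5,15,3,4]
j stops at 9 (3), i stops at 1 (14); swap ⇒ [2,3,13,10,9,7,6,5,15,14,4]
j stops at 1, i stops at 2; i≥j ⇒ return 1. v=[2,3,13,10,9,7,6,5,15,14,4]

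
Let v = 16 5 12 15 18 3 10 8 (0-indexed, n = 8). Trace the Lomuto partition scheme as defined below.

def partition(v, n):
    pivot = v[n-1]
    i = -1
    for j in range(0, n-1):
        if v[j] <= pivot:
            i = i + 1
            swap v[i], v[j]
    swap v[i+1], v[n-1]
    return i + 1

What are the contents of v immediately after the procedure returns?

pivot=8, i=-1
j=0: 16>8, skip
j=1: 5≤8, i=0, swap(0,1) ⇒ 5 16 12 15 18 3 10 8
j=2: 12>8, skip
j=3: 15>8, skip
j=4: 18>8, skip
j=5: 3≤8, i=1, swap(1,5) ⇒ 5 3 12 15 18 16 10 8
j=6: 10>8, skip
swap(2,7) ⇒ 5 3 8 15 18 16 10 12; return 2

5 3 8 15 18 16 10 12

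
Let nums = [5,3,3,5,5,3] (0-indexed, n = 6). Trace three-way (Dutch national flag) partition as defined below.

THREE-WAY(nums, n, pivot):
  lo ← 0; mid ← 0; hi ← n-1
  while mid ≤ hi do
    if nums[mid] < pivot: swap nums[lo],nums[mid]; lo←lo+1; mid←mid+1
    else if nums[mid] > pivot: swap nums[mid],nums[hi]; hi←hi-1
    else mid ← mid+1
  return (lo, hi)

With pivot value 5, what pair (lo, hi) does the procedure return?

pivot = 5; lo=0, mid=0, hi=5
nums[mid]=5=5: mid=1
nums[mid]=3<5: swap nums[0],nums[1]; lo=1,mid=2 → [3,5,3,5,5,3]
nums[mid]=3<5: swap nums[1],nums[2]; lo=2,mid=3 → [3,3,5,5,5,3]
nums[mid]=5=5: mid=4
nums[mid]=5=5: mid=5
nums[mid]=3<5: swap nums[2],nums[5]; lo=3,mid=6 → [3,3,3,5,5,5]
end: lo=3, hi=5; nums = [3,3,3,5,5,5]

(3, 5)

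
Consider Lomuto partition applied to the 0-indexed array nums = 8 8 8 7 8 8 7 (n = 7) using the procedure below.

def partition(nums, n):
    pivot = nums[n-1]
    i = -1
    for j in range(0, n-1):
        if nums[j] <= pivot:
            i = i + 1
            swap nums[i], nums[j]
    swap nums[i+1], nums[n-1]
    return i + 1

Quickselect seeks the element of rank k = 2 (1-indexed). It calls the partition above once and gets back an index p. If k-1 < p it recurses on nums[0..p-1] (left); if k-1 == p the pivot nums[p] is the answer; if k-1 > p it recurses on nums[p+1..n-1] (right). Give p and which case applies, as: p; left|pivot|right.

pivot=7, i=-1
j=0: 8>7, skip
j=1: 8>7, skip
j=2: 8>7, skip
j=3: 7≤7, i=0, swap(0,3) ⇒ 7 8 8 8 8 8 7
j=4: 8>7, skip
j=5: 8>7, skip
swap(1,6) ⇒ 7 7 8 8 8 8 8; return 1
p = 1; k-1 = 1 == 1 ⇒ pivot

1; pivot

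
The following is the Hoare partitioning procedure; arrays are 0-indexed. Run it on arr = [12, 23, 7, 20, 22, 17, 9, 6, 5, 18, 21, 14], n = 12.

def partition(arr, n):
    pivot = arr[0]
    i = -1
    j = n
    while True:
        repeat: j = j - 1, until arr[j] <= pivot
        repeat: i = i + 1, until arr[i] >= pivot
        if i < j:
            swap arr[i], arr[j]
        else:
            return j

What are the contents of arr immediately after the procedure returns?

[5, 6, 7, 9, 22, 17, 20, 23, 12, 18, 21, 14]

pivot = arr[0] = 12; i = -1, j = 12
j→8 (arr[8]=5≤12), i→0 (arr[0]=12≥12); i<j, swap → [5, 23, 7, 20, 22, 17, 9, 6, 12, 18, 21, 14]
j→7 (arr[7]=6≤12), i→1 (arr[1]=23≥12); i<j, swap → [5, 6, 7, 20, 22, 17, 9, 23, 12, 18, 21, 14]
j→6 (arr[6]=9≤12), i→3 (arr[3]=20≥12); i<j, swap → [5, 6, 7, 9, 22, 17, 20, 23, 12, 18, 21, 14]
j→3, i→4; i≥j, return j=3. arr = [5, 6, 7, 9, 22, 17, 20, 23, 12, 18, 21, 14]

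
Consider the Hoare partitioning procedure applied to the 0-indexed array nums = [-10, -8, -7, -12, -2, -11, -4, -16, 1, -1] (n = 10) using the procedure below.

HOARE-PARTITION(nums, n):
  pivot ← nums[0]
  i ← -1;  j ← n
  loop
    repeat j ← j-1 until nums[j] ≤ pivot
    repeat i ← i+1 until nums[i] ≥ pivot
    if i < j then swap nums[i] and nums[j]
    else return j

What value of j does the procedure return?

2

pivot=-10
j stops at 7 (-16), i stops at 0 (-10); swap ⇒ [-16, -8, -7, -12, -2, -11, -4, -10, 1, -1]
j stops at 5 (-11), i stops at 1 (-8); swap ⇒ [-16, -11, -7, -12, -2, -8, -4, -10, 1, -1]
j stops at 3 (-12), i stops at 2 (-7); swap ⇒ [-16, -11, -12, -7, -2, -8, -4, -10, 1, -1]
j stops at 2, i stops at 3; i≥j ⇒ return 2. nums=[-16, -11, -12, -7, -2, -8, -4, -10, 1, -1]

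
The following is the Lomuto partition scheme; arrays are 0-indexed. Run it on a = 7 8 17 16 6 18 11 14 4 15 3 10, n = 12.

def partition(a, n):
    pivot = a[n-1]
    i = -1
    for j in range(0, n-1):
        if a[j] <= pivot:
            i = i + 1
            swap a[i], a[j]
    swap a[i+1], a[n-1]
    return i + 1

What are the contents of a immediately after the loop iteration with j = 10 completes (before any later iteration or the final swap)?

7 8 6 4 3 18 11 14 16 15 17 10

pivot = a[11] = 10; i = -1
j=0: a[0]=7 ≤ 10 → i=0, swap a[0],a[0] (no change) → 7 8 17 16 6 18 11 14 4 15 3 10
j=1: a[1]=8 ≤ 10 → i=1, swap a[1],a[1] (no change) → 7 8 17 16 6 18 11 14 4 15 3 10
j=2: a[2]=17 > 10 → no swap
j=3: a[3]=16 > 10 → no swap
j=4: a[4]=6 ≤ 10 → i=2, swap a[2],a[4] → 7 8 6 16 17 18 11 14 4 15 3 10
j=5: a[5]=18 > 10 → no swap
j=6: a[6]=11 > 10 → no swap
j=7: a[7]=14 > 10 → no swap
j=8: a[8]=4 ≤ 10 → i=3, swap a[3],a[8] → 7 8 6 4 17 18 11 14 16 15 3 10
j=9: a[9]=15 > 10 → no swap
j=10: a[10]=3 ≤ 10 → i=4, swap a[4],a[10] → 7 8 6 4 3 18 11 14 16 15 17 10
(after j=10) a = 7 8 6 4 3 18 11 14 16 15 17 10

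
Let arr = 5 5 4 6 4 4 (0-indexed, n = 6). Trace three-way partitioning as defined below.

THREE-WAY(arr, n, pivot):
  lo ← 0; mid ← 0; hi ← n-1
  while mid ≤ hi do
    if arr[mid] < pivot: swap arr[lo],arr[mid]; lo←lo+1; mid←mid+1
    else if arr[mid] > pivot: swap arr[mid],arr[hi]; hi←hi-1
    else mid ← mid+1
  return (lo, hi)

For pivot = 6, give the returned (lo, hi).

lo=0 mid=0 hi=5
5<6: swap(0,0), lo=1 mid=1 ⇒ 5 5 4 6 4 4
5<6: swap(1,1), lo=2 mid=2 ⇒ 5 5 4 6 4 4
4<6: swap(2,2), lo=3 mid=3 ⇒ 5 5 4 6 4 4
6=6: mid=4
4<6: swap(3,4), lo=4 mid=5 ⇒ 5 5 4 4 6 4
4<6: swap(4,5), lo=5 mid=6 ⇒ 5 5 4 4 4 6
done. lo=5 hi=5; arr=5 5 4 4 4 6

(5, 5)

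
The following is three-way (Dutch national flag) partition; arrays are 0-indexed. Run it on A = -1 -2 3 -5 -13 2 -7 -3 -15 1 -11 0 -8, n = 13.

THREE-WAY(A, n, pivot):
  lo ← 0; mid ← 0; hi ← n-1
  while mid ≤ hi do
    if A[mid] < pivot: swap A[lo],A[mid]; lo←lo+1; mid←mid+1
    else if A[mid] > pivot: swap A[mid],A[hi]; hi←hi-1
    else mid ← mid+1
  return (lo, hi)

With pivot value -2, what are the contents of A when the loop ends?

lo=0 mid=0 hi=12
-1>-2: swap(0,12), hi=11 ⇒ -8 -2 3 -5 -13 2 -7 -3 -15 1 -11 0 -1
-8<-2: swap(0,0), lo=1 mid=1 ⇒ -8 -2 3 -5 -13 2 -7 -3 -15 1 -11 0 -1
-2=-2: mid=2
3>-2: swap(2,11), hi=10 ⇒ -8 -2 0 -5 -13 2 -7 -3 -15 1 -11 3 -1
0>-2: swap(2,10), hi=9 ⇒ -8 -2 -11 -5 -13 2 -7 -3 -15 1 0 3 -1
-11<-2: swap(1,2), lo=2 mid=3 ⇒ -8 -11 -2 -5 -13 2 -7 -3 -15 1 0 3 -1
-5<-2: swap(2,3), lo=3 mid=4 ⇒ -8 -11 -5 -2 -13 2 -7 -3 -15 1 0 3 -1
-13<-2: swap(3,4), lo=4 mid=5 ⇒ -8 -11 -5 -13 -2 2 -7 -3 -15 1 0 3 -1
2>-2: swap(5,9), hi=8 ⇒ -8 -11 -5 -13 -2 1 -7 -3 -15 2 0 3 -1
1>-2: swap(5,8), hi=7 ⇒ -8 -11 -5 -13 -2 -15 -7 -3 1 2 0 3 -1
-15<-2: swap(4,5), lo=5 mid=6 ⇒ -8 -11 -5 -13 -15 -2 -7 -3 1 2 0 3 -1
-7<-2: swap(5,6), lo=6 mid=7 ⇒ -8 -11 -5 -13 -15 -7 -2 -3 1 2 0 3 -1
-3<-2: swap(6,7), lo=7 mid=8 ⇒ -8 -11 -5 -13 -15 -7 -3 -2 1 2 0 3 -1
done. lo=7 hi=7; A=-8 -11 -5 -13 -15 -7 -3 -2 1 2 0 3 -1

-8 -11 -5 -13 -15 -7 -3 -2 1 2 0 3 -1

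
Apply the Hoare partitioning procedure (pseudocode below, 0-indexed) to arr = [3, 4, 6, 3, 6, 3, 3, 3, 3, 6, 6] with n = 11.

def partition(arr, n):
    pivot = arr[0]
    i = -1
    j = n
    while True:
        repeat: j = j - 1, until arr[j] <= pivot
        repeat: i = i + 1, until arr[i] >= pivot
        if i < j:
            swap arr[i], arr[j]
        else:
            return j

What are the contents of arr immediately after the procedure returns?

[3, 3, 3, 3, 6, 3, 6, 4, 3, 6, 6]

pivot = arr[0] = 3; i = -1, j = 11
j→8 (arr[8]=3≤3), i→0 (arr[0]=3≥3); i<j, swap → [3, 4, 6, 3, 6, 3, 3, 3, 3, 6, 6]
j→7 (arr[7]=3≤3), i→1 (arr[1]=4≥3); i<j, swap → [3, 3, 6, 3, 6, 3, 3, 4, 3, 6, 6]
j→6 (arr[6]=3≤3), i→2 (arr[2]=6≥3); i<j, swap → [3, 3, 3, 3, 6, 3, 6, 4, 3, 6, 6]
j→5 (arr[5]=3≤3), i→3 (arr[3]=3≥3); i<j, swap → [3, 3, 3, 3, 6, 3, 6, 4, 3, 6, 6]
j→3, i→4; i≥j, return j=3. arr = [3, 3, 3, 3, 6, 3, 6, 4, 3, 6, 6]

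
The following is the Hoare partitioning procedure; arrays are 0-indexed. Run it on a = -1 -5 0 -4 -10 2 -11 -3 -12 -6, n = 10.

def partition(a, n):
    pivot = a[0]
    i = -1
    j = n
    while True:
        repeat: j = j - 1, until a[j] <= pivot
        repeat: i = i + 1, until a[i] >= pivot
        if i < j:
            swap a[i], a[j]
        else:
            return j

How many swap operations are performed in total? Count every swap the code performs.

pivot = a[0] = -1; i = -1, j = 10
j→9 (a[9]=-6≤-1), i→0 (a[0]=-1≥-1); i<j, swap → -6 -5 0 -4 -10 2 -11 -3 -12 -1
j→8 (a[8]=-12≤-1), i→2 (a[2]=0≥-1); i<j, swap → -6 -5 -12 -4 -10 2 -11 -3 0 -1
j→7 (a[7]=-3≤-1), i→5 (a[5]=2≥-1); i<j, swap → -6 -5 -12 -4 -10 -3 -11 2 0 -1
j→6, i→7; i≥j, return j=6. a = -6 -5 -12 -4 -10 -3 -11 2 0 -1

3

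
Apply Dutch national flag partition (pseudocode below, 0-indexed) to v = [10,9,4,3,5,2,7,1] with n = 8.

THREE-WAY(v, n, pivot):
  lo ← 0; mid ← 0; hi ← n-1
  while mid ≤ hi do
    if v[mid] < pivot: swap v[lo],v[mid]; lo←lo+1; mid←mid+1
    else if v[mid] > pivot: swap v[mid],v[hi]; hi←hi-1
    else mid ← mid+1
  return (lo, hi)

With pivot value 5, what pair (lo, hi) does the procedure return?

(4, 4)

pivot = 5; lo=0, mid=0, hi=7
v[mid]=10>5: swap v[0],v[7]; hi=6 → [1,9,4,3,5,2,7,10]
v[mid]=1<5: swap v[0],v[0]; lo=1,mid=1 → [1,9,4,3,5,2,7,10]
v[mid]=9>5: swap v[1],v[6]; hi=5 → [1,7,4,3,5,2,9,10]
v[mid]=7>5: swap v[1],v[5]; hi=4 → [1,2,4,3,5,7,9,10]
v[mid]=2<5: swap v[1],v[1]; lo=2,mid=2 → [1,2,4,3,5,7,9,10]
v[mid]=4<5: swap v[2],v[2]; lo=3,mid=3 → [1,2,4,3,5,7,9,10]
v[mid]=3<5: swap v[3],v[3]; lo=4,mid=4 → [1,2,4,3,5,7,9,10]
v[mid]=5=5: mid=5
end: lo=4, hi=4; v = [1,2,4,3,5,7,9,10]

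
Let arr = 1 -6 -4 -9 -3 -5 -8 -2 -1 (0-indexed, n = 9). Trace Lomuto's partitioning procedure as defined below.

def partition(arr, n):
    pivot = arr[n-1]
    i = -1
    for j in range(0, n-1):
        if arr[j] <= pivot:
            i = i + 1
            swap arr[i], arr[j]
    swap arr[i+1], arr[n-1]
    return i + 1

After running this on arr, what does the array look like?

-6 -4 -9 -3 -5 -8 -2 -1 1

pivot=-1, i=-1
j=0: 1>-1, skip
j=1: -6≤-1, i=0, swap(0,1) ⇒ -6 1 -4 -9 -3 -5 -8 -2 -1
j=2: -4≤-1, i=1, swap(1,2) ⇒ -6 -4 1 -9 -3 -5 -8 -2 -1
j=3: -9≤-1, i=2, swap(2,3) ⇒ -6 -4 -9 1 -3 -5 -8 -2 -1
j=4: -3≤-1, i=3, swap(3,4) ⇒ -6 -4 -9 -3 1 -5 -8 -2 -1
j=5: -5≤-1, i=4, swap(4,5) ⇒ -6 -4 -9 -3 -5 1 -8 -2 -1
j=6: -8≤-1, i=5, swap(5,6) ⇒ -6 -4 -9 -3 -5 -8 1 -2 -1
j=7: -2≤-1, i=6, swap(6,7) ⇒ -6 -4 -9 -3 -5 -8 -2 1 -1
swap(7,8) ⇒ -6 -4 -9 -3 -5 -8 -2 -1 1; return 7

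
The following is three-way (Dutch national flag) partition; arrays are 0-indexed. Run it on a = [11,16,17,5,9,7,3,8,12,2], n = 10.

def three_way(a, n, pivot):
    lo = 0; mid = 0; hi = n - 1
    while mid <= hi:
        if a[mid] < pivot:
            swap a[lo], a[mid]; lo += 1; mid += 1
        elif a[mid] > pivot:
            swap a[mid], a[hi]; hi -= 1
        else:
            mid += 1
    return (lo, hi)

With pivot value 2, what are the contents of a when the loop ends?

[2,17,5,9,7,3,8,12,16,11]

pivot = 2; lo=0, mid=0, hi=9
a[mid]=11>2: swap a[0],a[9]; hi=8 → [2,16,17,5,9,7,3,8,12,11]
a[mid]=2=2: mid=1
a[mid]=16>2: swap a[1],a[8]; hi=7 → [2,12,17,5,9,7,3,8,16,11]
a[mid]=12>2: swap a[1],a[7]; hi=6 → [2,8,17,5,9,7,3,12,16,11]
a[mid]=8>2: swap a[1],a[6]; hi=5 → [2,3,17,5,9,7,8,12,16,11]
a[mid]=3>2: swap a[1],a[5]; hi=4 → [2,7,17,5,9,3,8,12,16,11]
a[mid]=7>2: swap a[1],a[4]; hi=3 → [2,9,17,5,7,3,8,12,16,11]
a[mid]=9>2: swap a[1],a[3]; hi=2 → [2,5,17,9,7,3,8,12,16,11]
a[mid]=5>2: swap a[1],a[2]; hi=1 → [2,17,5,9,7,3,8,12,16,11]
a[mid]=17>2: swap a[1],a[1]; hi=0 → [2,17,5,9,7,3,8,12,16,11]
end: lo=0, hi=0; a = [2,17,5,9,7,3,8,12,16,11]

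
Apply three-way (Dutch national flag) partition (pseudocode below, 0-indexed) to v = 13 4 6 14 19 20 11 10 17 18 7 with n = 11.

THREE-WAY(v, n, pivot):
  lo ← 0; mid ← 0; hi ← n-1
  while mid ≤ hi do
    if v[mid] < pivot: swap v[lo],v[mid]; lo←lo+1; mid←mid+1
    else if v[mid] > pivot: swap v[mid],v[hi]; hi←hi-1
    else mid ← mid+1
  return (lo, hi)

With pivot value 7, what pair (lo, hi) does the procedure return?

lo=0 mid=0 hi=10
13>7: swap(0,10), hi=9 ⇒ 7 4 6 14 19 20 11 10 17 18 13
7=7: mid=1
4<7: swap(0,1), lo=1 mid=2 ⇒ 4 7 6 14 19 20 11 10 17 18 13
6<7: swap(1,2), lo=2 mid=3 ⇒ 4 6 7 14 19 20 11 10 17 18 13
14>7: swap(3,9), hi=8 ⇒ 4 6 7 18 19 20 11 10 17 14 13
18>7: swap(3,8), hi=7 ⇒ 4 6 7 17 19 20 11 10 18 14 13
17>7: swap(3,7), hi=6 ⇒ 4 6 7 10 19 20 11 17 18 14 13
10>7: swap(3,6), hi=5 ⇒ 4 6 7 11 19 20 10 17 18 14 13
11>7: swap(3,5), hi=4 ⇒ 4 6 7 20 19 11 10 17 18 14 13
20>7: swap(3,4), hi=3 ⇒ 4 6 7 19 20 11 10 17 18 14 13
19>7: swap(3,3), hi=2 ⇒ 4 6 7 19 20 11 10 17 18 14 13
done. lo=2 hi=2; v=4 6 7 19 20 11 10 17 18 14 13

(2, 2)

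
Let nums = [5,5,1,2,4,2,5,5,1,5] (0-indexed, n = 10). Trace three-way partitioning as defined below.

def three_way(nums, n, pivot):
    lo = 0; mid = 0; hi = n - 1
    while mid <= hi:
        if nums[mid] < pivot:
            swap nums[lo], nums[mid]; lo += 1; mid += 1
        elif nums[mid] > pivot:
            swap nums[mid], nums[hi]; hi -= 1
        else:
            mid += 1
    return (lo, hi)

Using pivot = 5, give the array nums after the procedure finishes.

[1,2,4,2,1,5,5,5,5,5]

pivot = 5; lo=0, mid=0, hi=9
nums[mid]=5=5: mid=1
nums[mid]=5=5: mid=2
nums[mid]=1<5: swap nums[0],nums[2]; lo=1,mid=3 → [1,5,5,2,4,2,5,5,1,5]
nums[mid]=2<5: swap nums[1],nums[3]; lo=2,mid=4 → [1,2,5,5,4,2,5,5,1,5]
nums[mid]=4<5: swap nums[2],nums[4]; lo=3,mid=5 → [1,2,4,5,5,2,5,5,1,5]
nums[mid]=2<5: swap nums[3],nums[5]; lo=4,mid=6 → [1,2,4,2,5,5,5,5,1,5]
nums[mid]=5=5: mid=7
nums[mid]=5=5: mid=8
nums[mid]=1<5: swap nums[4],nums[8]; lo=5,mid=9 → [1,2,4,2,1,5,5,5,5,5]
nums[mid]=5=5: mid=10
end: lo=5, hi=9; nums = [1,2,4,2,1,5,5,5,5,5]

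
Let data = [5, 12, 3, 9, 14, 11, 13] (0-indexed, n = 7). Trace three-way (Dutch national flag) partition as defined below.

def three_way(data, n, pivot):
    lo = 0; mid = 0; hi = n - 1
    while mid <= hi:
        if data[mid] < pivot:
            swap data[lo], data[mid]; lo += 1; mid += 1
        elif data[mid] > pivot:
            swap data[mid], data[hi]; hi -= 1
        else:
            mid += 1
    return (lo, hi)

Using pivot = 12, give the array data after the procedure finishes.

[5, 3, 9, 11, 12, 13, 14]

lo=0 mid=0 hi=6
5<12: swap(0,0), lo=1 mid=1 ⇒ [5, 12, 3, 9, 14, 11, 13]
12=12: mid=2
3<12: swap(1,2), lo=2 mid=3 ⇒ [5, 3, 12, 9, 14, 11, 13]
9<12: swap(2,3), lo=3 mid=4 ⇒ [5, 3, 9, 12, 14, 11, 13]
14>12: swap(4,6), hi=5 ⇒ [5, 3, 9, 12, 13, 11, 14]
13>12: swap(4,5), hi=4 ⇒ [5, 3, 9, 12, 11, 13, 14]
11<12: swap(3,4), lo=4 mid=5 ⇒ [5, 3, 9, 11, 12, 13, 14]
done. lo=4 hi=4; data=[5, 3, 9, 11, 12, 13, 14]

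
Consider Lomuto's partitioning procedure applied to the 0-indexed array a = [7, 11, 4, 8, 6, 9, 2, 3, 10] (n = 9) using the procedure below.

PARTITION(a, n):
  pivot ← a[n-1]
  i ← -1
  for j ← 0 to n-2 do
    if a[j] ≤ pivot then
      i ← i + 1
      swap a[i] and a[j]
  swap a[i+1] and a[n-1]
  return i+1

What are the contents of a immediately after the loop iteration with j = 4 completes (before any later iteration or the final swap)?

pivot=10, i=-1
j=0: 7≤10, i=0, swap(0,0) ⇒ [7, 11, 4, 8, 6, 9, 2, 3, 10]
j=1: 11>10, skip
j=2: 4≤10, i=1, swap(1,2) ⇒ [7, 4, 11, 8, 6, 9, 2, 3, 10]
j=3: 8≤10, i=2, swap(2,3) ⇒ [7, 4, 8, 11, 6, 9, 2, 3, 10]
j=4: 6≤10, i=3, swap(3,4) ⇒ [7, 4, 8, 6, 11, 9, 2, 3, 10]
(after j=4) a = [7, 4, 8, 6, 11, 9, 2, 3, 10]

[7, 4, 8, 6, 11, 9, 2, 3, 10]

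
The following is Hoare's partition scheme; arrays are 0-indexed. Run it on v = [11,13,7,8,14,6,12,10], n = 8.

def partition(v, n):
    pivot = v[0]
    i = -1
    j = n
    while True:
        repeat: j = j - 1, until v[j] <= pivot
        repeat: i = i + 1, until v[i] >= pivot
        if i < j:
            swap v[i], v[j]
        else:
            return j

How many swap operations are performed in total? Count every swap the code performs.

pivot = v[0] = 11; i = -1, j = 8
j→7 (v[7]=10≤11), i→0 (v[0]=11≥11); i<j, swap → [10,13,7,8,14,6,12,11]
j→5 (v[5]=6≤11), i→1 (v[1]=13≥11); i<j, swap → [10,6,7,8,14,13,12,11]
j→3, i→4; i≥j, return j=3. v = [10,6,7,8,14,13,12,11]

2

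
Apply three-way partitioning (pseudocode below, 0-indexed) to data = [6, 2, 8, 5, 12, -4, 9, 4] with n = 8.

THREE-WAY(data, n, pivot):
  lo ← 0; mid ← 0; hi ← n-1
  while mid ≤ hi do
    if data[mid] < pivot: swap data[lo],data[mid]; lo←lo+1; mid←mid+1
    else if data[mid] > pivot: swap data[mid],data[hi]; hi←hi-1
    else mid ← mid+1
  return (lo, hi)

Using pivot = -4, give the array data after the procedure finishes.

lo=0 mid=0 hi=7
6>-4: swap(0,7), hi=6 ⇒ [4, 2, 8, 5, 12, -4, 9, 6]
4>-4: swap(0,6), hi=5 ⇒ [9, 2, 8, 5, 12, -4, 4, 6]
9>-4: swap(0,5), hi=4 ⇒ [-4, 2, 8, 5, 12, 9, 4, 6]
-4=-4: mid=1
2>-4: swap(1,4), hi=3 ⇒ [-4, 12, 8, 5, 2, 9, 4, 6]
12>-4: swap(1,3), hi=2 ⇒ [-4, 5, 8, 12, 2, 9, 4, 6]
5>-4: swap(1,2), hi=1 ⇒ [-4, 8, 5, 12, 2, 9, 4, 6]
8>-4: swap(1,1), hi=0 ⇒ [-4, 8, 5, 12, 2, 9, 4, 6]
done. lo=0 hi=0; data=[-4, 8, 5, 12, 2, 9, 4, 6]

[-4, 8, 5, 12, 2, 9, 4, 6]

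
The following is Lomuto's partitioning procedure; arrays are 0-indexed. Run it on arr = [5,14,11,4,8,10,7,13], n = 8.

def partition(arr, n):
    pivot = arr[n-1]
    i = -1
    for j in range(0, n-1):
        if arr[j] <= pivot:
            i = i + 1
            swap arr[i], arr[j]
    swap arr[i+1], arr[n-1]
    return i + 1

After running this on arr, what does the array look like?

[5,11,4,8,10,7,13,14]

pivot=13, i=-1
j=0: 5≤13, i=0, swap(0,0) ⇒ [5,14,11,4,8,10,7,13]
j=1: 14>13, skip
j=2: 11≤13, i=1, swap(1,2) ⇒ [5,11,14,4,8,10,7,13]
j=3: 4≤13, i=2, swap(2,3) ⇒ [5,11,4,14,8,10,7,13]
j=4: 8≤13, i=3, swap(3,4) ⇒ [5,11,4,8,14,10,7,13]
j=5: 10≤13, i=4, swap(4,5) ⇒ [5,11,4,8,10,14,7,13]
j=6: 7≤13, i=5, swap(5,6) ⇒ [5,11,4,8,10,7,14,13]
swap(6,7) ⇒ [5,11,4,8,10,7,13,14]; return 6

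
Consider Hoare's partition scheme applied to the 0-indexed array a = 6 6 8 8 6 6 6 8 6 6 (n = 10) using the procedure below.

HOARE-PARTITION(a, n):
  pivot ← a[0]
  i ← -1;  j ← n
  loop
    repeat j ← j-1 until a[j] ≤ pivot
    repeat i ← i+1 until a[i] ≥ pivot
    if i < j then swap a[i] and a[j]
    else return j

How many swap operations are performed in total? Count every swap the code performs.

pivot=6
j stops at 9 (6), i stops at 0 (6); swap ⇒ 6 6 8 8 6 6 6 8 6 6
j stops at 8 (6), i stops at 1 (6); swap ⇒ 6 6 8 8 6 6 6 8 6 6
j stops at 6 (6), i stops at 2 (8); swap ⇒ 6 6 6 8 6 6 8 8 6 6
j stops at 5 (6), i stops at 3 (8); swap ⇒ 6 6 6 6 6 8 8 8 6 6
j stops at 4, i stops at 4; i≥j ⇒ return 4. a=6 6 6 6 6 8 8 8 6 6

4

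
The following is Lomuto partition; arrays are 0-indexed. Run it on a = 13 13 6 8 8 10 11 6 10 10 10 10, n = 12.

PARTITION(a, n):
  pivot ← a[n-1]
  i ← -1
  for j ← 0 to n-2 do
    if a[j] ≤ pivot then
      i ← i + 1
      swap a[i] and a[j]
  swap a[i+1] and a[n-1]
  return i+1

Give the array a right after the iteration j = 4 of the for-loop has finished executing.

pivot=10, i=-1
j=0: 13>10, skip
j=1: 13>10, skip
j=2: 6≤10, i=0, swap(0,2) ⇒ 6 13 13 8 8 10 11 6 10 10 10 10
j=3: 8≤10, i=1, swap(1,3) ⇒ 6 8 13 13 8 10 11 6 10 10 10 10
j=4: 8≤10, i=2, swap(2,4) ⇒ 6 8 8 13 13 10 11 6 10 10 10 10
(after j=4) a = 6 8 8 13 13 10 11 6 10 10 10 10

6 8 8 13 13 10 11 6 10 10 10 10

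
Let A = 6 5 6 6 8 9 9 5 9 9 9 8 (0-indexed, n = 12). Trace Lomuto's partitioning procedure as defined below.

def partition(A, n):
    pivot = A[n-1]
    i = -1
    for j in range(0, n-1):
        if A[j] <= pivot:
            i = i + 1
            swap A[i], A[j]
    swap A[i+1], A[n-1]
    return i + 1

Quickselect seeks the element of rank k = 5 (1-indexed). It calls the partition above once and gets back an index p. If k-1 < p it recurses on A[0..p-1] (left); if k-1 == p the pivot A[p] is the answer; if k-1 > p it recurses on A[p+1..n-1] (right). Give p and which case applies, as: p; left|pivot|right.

pivot = A[11] = 8; i = -1
j=0: A[0]=6 ≤ 8 → i=0, swap A[0],A[0] (no change) → 6 5 6 6 8 9 9 5 9 9 9 8
j=1: A[1]=5 ≤ 8 → i=1, swap A[1],A[1] (no change) → 6 5 6 6 8 9 9 5 9 9 9 8
j=2: A[2]=6 ≤ 8 → i=2, swap A[2],A[2] (no change) → 6 5 6 6 8 9 9 5 9 9 9 8
j=3: A[3]=6 ≤ 8 → i=3, swap A[3],A[3] (no change) → 6 5 6 6 8 9 9 5 9 9 9 8
j=4: A[4]=8 ≤ 8 → i=4, swap A[4],A[4] (no change) → 6 5 6 6 8 9 9 5 9 9 9 8
j=5: A[5]=9 > 8 → no swap
j=6: A[6]=9 > 8 → no swap
j=7: A[7]=5 ≤ 8 → i=5, swap A[5],A[7] → 6 5 6 6 8 5 9 9 9 9 9 8
j=8: A[8]=9 > 8 → no swap
j=9: A[9]=9 > 8 → no swap
j=10: A[10]=9 > 8 → no swap
final swap A[6],A[11] → 6 5 6 6 8 5 8 9 9 9 9 9; return 6
p = 6; k-1 = 4 < 6 ⇒ left

6; left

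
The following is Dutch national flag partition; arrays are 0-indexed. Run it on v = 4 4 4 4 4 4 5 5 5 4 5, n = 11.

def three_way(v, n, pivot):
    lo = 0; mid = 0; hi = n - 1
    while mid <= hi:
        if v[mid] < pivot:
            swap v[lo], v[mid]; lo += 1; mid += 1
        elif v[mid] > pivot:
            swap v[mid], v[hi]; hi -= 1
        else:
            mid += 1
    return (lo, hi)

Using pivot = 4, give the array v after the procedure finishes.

4 4 4 4 4 4 4 5 5 5 5

pivot = 4; lo=0, mid=0, hi=10
v[mid]=4=4: mid=1
v[mid]=4=4: mid=2
v[mid]=4=4: mid=3
v[mid]=4=4: mid=4
v[mid]=4=4: mid=5
v[mid]=4=4: mid=6
v[mid]=5>4: swap v[6],v[10]; hi=9 → 4 4 4 4 4 4 5 5 5 4 5
v[mid]=5>4: swap v[6],v[9]; hi=8 → 4 4 4 4 4 4 4 5 5 5 5
v[mid]=4=4: mid=7
v[mid]=5>4: swap v[7],v[8]; hi=7 → 4 4 4 4 4 4 4 5 5 5 5
v[mid]=5>4: swap v[7],v[7]; hi=6 → 4 4 4 4 4 4 4 5 5 5 5
end: lo=0, hi=6; v = 4 4 4 4 4 4 4 5 5 5 5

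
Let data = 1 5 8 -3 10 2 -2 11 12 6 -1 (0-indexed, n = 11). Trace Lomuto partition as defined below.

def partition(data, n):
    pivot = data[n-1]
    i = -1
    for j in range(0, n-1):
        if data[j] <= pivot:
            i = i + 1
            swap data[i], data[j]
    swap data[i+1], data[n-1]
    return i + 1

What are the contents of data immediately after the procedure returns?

pivot = data[10] = -1; i = -1
j=0: data[0]=1 > -1 → no swap
j=1: data[1]=5 > -1 → no swap
j=2: data[2]=8 > -1 → no swap
j=3: data[3]=-3 ≤ -1 → i=0, swap data[0],data[3] → -3 5 8 1 10 2 -2 11 12 6 -1
j=4: data[4]=10 > -1 → no swap
j=5: data[5]=2 > -1 → no swap
j=6: data[6]=-2 ≤ -1 → i=1, swap data[1],data[6] → -3 -2 8 1 10 2 5 11 12 6 -1
j=7: data[7]=11 > -1 → no swap
j=8: data[8]=12 > -1 → no swap
j=9: data[9]=6 > -1 → no swap
final swap data[2],data[10] → -3 -2 -1 1 10 2 5 11 12 6 8; return 2

-3 -2 -1 1 10 2 5 11 12 6 8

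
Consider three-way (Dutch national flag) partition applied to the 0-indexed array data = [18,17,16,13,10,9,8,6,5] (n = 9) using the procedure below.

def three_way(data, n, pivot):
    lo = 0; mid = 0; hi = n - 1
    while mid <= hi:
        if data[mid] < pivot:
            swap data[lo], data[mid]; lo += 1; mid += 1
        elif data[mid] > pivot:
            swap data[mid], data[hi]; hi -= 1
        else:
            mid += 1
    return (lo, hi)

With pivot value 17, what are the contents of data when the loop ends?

pivot = 17; lo=0, mid=0, hi=8
data[mid]=18>17: swap data[0],data[8]; hi=7 → [5,17,16,13,10,9,8,6,18]
data[mid]=5<17: swap data[0],data[0]; lo=1,mid=1 → [5,17,16,13,10,9,8,6,18]
data[mid]=17=17: mid=2
data[mid]=16<17: swap data[1],data[2]; lo=2,mid=3 → [5,16,17,13,10,9,8,6,18]
data[mid]=13<17: swap data[2],data[3]; lo=3,mid=4 → [5,16,13,17,10,9,8,6,18]
data[mid]=10<17: swap data[3],data[4]; lo=4,mid=5 → [5,16,13,10,17,9,8,6,18]
data[mid]=9<17: swap data[4],data[5]; lo=5,mid=6 → [5,16,13,10,9,17,8,6,18]
data[mid]=8<17: swap data[5],data[6]; lo=6,mid=7 → [5,16,13,10,9,8,17,6,18]
data[mid]=6<17: swap data[6],data[7]; lo=7,mid=8 → [5,16,13,10,9,8,6,17,18]
end: lo=7, hi=7; data = [5,16,13,10,9,8,6,17,18]

[5,16,13,10,9,8,6,17,18]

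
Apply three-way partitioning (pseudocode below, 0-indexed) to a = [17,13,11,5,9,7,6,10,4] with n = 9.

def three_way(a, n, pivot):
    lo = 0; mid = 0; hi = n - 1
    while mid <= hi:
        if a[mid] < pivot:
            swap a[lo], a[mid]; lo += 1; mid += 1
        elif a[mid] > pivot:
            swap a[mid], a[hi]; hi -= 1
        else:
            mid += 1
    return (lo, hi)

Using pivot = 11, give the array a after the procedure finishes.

[4,10,5,9,7,6,11,13,17]

lo=0 mid=0 hi=8
17>11: swap(0,8), hi=7 ⇒ [4,13,11,5,9,7,6,10,17]
4<11: swap(0,0), lo=1 mid=1 ⇒ [4,13,11,5,9,7,6,10,17]
13>11: swap(1,7), hi=6 ⇒ [4,10,11,5,9,7,6,13,17]
10<11: swap(1,1), lo=2 mid=2 ⇒ [4,10,11,5,9,7,6,13,17]
11=11: mid=3
5<11: swap(2,3), lo=3 mid=4 ⇒ [4,10,5,11,9,7,6,13,17]
9<11: swap(3,4), lo=4 mid=5 ⇒ [4,10,5,9,11,7,6,13,17]
7<11: swap(4,5), lo=5 mid=6 ⇒ [4,10,5,9,7,11,6,13,17]
6<11: swap(5,6), lo=6 mid=7 ⇒ [4,10,5,9,7,6,11,13,17]
done. lo=6 hi=6; a=[4,10,5,9,7,6,11,13,17]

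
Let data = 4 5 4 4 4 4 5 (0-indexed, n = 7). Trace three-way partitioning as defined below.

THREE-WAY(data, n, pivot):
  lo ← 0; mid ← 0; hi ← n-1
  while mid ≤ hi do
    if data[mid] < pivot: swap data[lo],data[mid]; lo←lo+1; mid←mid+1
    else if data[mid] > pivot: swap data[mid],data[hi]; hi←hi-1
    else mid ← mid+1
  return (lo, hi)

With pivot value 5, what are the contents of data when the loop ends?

4 4 4 4 4 5 5

pivot = 5; lo=0, mid=0, hi=6
data[mid]=4<5: swap data[0],data[0]; lo=1,mid=1 → 4 5 4 4 4 4 5
data[mid]=5=5: mid=2
data[mid]=4<5: swap data[1],data[2]; lo=2,mid=3 → 4 4 5 4 4 4 5
data[mid]=4<5: swap data[2],data[3]; lo=3,mid=4 → 4 4 4 5 4 4 5
data[mid]=4<5: swap data[3],data[4]; lo=4,mid=5 → 4 4 4 4 5 4 5
data[mid]=4<5: swap data[4],data[5]; lo=5,mid=6 → 4 4 4 4 4 5 5
data[mid]=5=5: mid=7
end: lo=5, hi=6; data = 4 4 4 4 4 5 5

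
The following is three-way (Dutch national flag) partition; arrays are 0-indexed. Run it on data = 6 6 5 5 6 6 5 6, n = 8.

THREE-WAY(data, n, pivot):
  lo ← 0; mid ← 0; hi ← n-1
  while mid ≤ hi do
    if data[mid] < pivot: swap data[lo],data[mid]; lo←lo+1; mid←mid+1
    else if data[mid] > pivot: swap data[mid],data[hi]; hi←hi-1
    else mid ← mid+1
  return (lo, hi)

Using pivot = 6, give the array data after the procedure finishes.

5 5 5 6 6 6 6 6

lo=0 mid=0 hi=7
6=6: mid=1
6=6: mid=2
5<6: swap(0,2), lo=1 mid=3 ⇒ 5 6 6 5 6 6 5 6
5<6: swap(1,3), lo=2 mid=4 ⇒ 5 5 6 6 6 6 5 6
6=6: mid=5
6=6: mid=6
5<6: swap(2,6), lo=3 mid=7 ⇒ 5 5 5 6 6 6 6 6
6=6: mid=8
done. lo=3 hi=7; data=5 5 5 6 6 6 6 6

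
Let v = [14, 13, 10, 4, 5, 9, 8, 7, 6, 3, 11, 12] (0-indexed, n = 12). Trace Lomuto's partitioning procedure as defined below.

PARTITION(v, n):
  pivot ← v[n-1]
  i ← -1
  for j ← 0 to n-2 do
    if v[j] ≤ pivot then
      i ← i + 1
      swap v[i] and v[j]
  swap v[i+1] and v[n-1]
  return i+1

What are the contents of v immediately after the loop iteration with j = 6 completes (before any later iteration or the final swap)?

[10, 4, 5, 9, 8, 13, 14, 7, 6, 3, 11, 12]

pivot = v[11] = 12; i = -1
j=0: v[0]=14 > 12 → no swap
j=1: v[1]=13 > 12 → no swap
j=2: v[2]=10 ≤ 12 → i=0, swap v[0],v[2] → [10, 13, 14, 4, 5, 9, 8, 7, 6, 3, 11, 12]
j=3: v[3]=4 ≤ 12 → i=1, swap v[1],v[3] → [10, 4, 14, 13, 5, 9, 8, 7, 6, 3, 11, 12]
j=4: v[4]=5 ≤ 12 → i=2, swap v[2],v[4] → [10, 4, 5, 13, 14, 9, 8, 7, 6, 3, 11, 12]
j=5: v[5]=9 ≤ 12 → i=3, swap v[3],v[5] → [10, 4, 5, 9, 14, 13, 8, 7, 6, 3, 11, 12]
j=6: v[6]=8 ≤ 12 → i=4, swap v[4],v[6] → [10, 4, 5, 9, 8, 13, 14, 7, 6, 3, 11, 12]
(after j=6) v = [10, 4, 5, 9, 8, 13, 14, 7, 6, 3, 11, 12]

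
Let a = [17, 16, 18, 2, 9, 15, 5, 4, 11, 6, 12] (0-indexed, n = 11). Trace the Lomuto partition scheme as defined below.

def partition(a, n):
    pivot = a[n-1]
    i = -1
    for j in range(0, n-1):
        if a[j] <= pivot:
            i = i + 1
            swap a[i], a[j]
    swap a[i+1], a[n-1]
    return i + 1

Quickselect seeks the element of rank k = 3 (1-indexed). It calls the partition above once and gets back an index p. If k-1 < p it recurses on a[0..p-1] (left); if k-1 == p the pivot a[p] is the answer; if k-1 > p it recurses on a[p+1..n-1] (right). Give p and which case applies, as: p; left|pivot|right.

6; left

pivot=12, i=-1
j=0: 17>12, skip
j=1: 16>12, skip
j=2: 18>12, skip
j=3: 2≤12, i=0, swap(0,3) ⇒ [2, 16, 18, 17, 9, 15, 5, 4, 11, 6, 12]
j=4: 9≤12, i=1, swap(1,4) ⇒ [2, 9, 18, 17, 16, 15, 5, 4, 11, 6, 12]
j=5: 15>12, skip
j=6: 5≤12, i=2, swap(2,6) ⇒ [2, 9, 5, 17, 16, 15, 18, 4, 11, 6, 12]
j=7: 4≤12, i=3, swap(3,7) ⇒ [2, 9, 5, 4, 16, 15, 18, 17, 11, 6, 12]
j=8: 11≤12, i=4, swap(4,8) ⇒ [2, 9, 5, 4, 11, 15, 18, 17, 16, 6, 12]
j=9: 6≤12, i=5, swap(5,9) ⇒ [2, 9, 5, 4, 11, 6, 18, 17, 16, 15, 12]
swap(6,10) ⇒ [2, 9, 5, 4, 11, 6, 12, 17, 16, 15, 18]; return 6
p = 6; k-1 = 2 < 6 ⇒ left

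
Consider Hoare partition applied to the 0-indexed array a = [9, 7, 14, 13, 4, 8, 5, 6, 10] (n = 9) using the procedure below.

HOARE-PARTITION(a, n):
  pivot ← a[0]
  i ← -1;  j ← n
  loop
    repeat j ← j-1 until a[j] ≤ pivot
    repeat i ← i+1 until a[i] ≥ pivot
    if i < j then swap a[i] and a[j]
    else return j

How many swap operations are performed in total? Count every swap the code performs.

pivot = a[0] = 9; i = -1, j = 9
j→7 (a[7]=6≤9), i→0 (a[0]=9≥9); i<j, swap → [6, 7, 14, 13, 4, 8, 5, 9, 10]
j→6 (a[6]=5≤9), i→2 (a[2]=14≥9); i<j, swap → [6, 7, 5, 13, 4, 8, 14, 9, 10]
j→5 (a[5]=8≤9), i→3 (a[3]=13≥9); i<j, swap → [6, 7, 5, 8, 4, 13, 14, 9, 10]
j→4, i→5; i≥j, return j=4. a = [6, 7, 5, 8, 4, 13, 14, 9, 10]

3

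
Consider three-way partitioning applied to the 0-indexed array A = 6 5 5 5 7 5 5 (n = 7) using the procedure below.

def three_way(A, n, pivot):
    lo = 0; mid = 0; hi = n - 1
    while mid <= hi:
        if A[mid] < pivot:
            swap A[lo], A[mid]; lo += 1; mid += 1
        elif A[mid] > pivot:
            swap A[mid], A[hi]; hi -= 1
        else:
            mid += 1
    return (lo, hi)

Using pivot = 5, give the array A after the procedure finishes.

5 5 5 5 5 7 6

pivot = 5; lo=0, mid=0, hi=6
A[mid]=6>5: swap A[0],A[6]; hi=5 → 5 5 5 5 7 5 6
A[mid]=5=5: mid=1
A[mid]=5=5: mid=2
A[mid]=5=5: mid=3
A[mid]=5=5: mid=4
A[mid]=7>5: swap A[4],A[5]; hi=4 → 5 5 5 5 5 7 6
A[mid]=5=5: mid=5
end: lo=0, hi=4; A = 5 5 5 5 5 7 6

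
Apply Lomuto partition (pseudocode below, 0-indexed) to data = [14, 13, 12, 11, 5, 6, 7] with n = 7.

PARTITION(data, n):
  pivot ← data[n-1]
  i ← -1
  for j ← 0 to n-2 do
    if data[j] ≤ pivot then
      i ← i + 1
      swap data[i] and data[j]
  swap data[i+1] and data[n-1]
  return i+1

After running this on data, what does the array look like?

pivot=7, i=-1
j=0: 14>7, skip
j=1: 13>7, skip
j=2: 12>7, skip
j=3: 11>7, skip
j=4: 5≤7, i=0, swap(0,4) ⇒ [5, 13, 12, 11, 14, 6, 7]
j=5: 6≤7, i=1, swap(1,5) ⇒ [5, 6, 12, 11, 14, 13, 7]
swap(2,6) ⇒ [5, 6, 7, 11, 14, 13, 12]; return 2

[5, 6, 7, 11, 14, 13, 12]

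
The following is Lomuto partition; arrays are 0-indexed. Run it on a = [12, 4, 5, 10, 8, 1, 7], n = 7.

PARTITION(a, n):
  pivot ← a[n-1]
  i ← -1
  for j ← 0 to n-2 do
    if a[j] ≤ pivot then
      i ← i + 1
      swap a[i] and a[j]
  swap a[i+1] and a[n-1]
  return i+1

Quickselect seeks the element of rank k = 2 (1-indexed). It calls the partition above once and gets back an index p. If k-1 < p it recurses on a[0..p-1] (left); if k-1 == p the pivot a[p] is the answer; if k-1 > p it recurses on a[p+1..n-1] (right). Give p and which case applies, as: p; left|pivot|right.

3; left

pivot = a[6] = 7; i = -1
j=0: a[0]=12 > 7 → no swap
j=1: a[1]=4 ≤ 7 → i=0, swap a[0],a[1] → [4, 12, 5, 10, 8, 1, 7]
j=2: a[2]=5 ≤ 7 → i=1, swap a[1],a[2] → [4, 5, 12, 10, 8, 1, 7]
j=3: a[3]=10 > 7 → no swap
j=4: a[4]=8 > 7 → no swap
j=5: a[5]=1 ≤ 7 → i=2, swap a[2],a[5] → [4, 5, 1, 10, 8, 12, 7]
final swap a[3],a[6] → [4, 5, 1, 7, 8, 12, 10]; return 3
p = 3; k-1 = 1 < 3 ⇒ left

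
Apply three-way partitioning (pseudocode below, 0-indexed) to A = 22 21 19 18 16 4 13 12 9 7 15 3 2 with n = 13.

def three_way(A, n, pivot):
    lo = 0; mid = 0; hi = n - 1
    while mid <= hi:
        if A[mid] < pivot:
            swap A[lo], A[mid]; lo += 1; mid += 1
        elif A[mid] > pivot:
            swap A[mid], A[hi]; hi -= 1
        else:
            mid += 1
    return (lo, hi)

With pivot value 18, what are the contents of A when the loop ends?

pivot = 18; lo=0, mid=0, hi=12
A[mid]=22>18: swap A[0],A[12]; hi=11 → 2 21 19 18 16 4 13 12 9 7 15 3 22
A[mid]=2<18: swap A[0],A[0]; lo=1,mid=1 → 2 21 19 18 16 4 13 12 9 7 15 3 22
A[mid]=21>18: swap A[1],A[11]; hi=10 → 2 3 19 18 16 4 13 12 9 7 15 21 22
A[mid]=3<18: swap A[1],A[1]; lo=2,mid=2 → 2 3 19 18 16 4 13 12 9 7 15 21 22
A[mid]=19>18: swap A[2],A[10]; hi=9 → 2 3 15 18 16 4 13 12 9 7 19 21 22
A[mid]=15<18: swap A[2],A[2]; lo=3,mid=3 → 2 3 15 18 16 4 13 12 9 7 19 21 22
A[mid]=18=18: mid=4
A[mid]=16<18: swap A[3],A[4]; lo=4,mid=5 → 2 3 15 16 18 4 13 12 9 7 19 21 22
A[mid]=4<18: swap A[4],A[5]; lo=5,mid=6 → 2 3 15 16 4 18 13 12 9 7 19 21 22
A[mid]=13<18: swap A[5],A[6]; lo=6,mid=7 → 2 3 15 16 4 13 18 12 9 7 19 21 22
A[mid]=12<18: swap A[6],A[7]; lo=7,mid=8 → 2 3 15 16 4 13 12 18 9 7 19 21 22
A[mid]=9<18: swap A[7],A[8]; lo=8,mid=9 → 2 3 15 16 4 13 12 9 18 7 19 21 22
A[mid]=7<18: swap A[8],A[9]; lo=9,mid=10 → 2 3 15 16 4 13 12 9 7 18 19 21 22
end: lo=9, hi=9; A = 2 3 15 16 4 13 12 9 7 18 19 21 22

2 3 15 16 4 13 12 9 7 18 19 21 22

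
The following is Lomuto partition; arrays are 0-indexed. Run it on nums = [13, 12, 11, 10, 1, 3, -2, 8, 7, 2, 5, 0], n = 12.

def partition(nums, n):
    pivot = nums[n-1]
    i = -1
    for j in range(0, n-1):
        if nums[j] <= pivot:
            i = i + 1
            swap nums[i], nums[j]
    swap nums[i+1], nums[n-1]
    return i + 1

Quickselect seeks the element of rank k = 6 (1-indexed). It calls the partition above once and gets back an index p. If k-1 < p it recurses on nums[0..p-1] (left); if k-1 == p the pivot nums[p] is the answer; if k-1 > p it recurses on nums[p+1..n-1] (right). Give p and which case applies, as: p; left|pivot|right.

pivot=0, i=-1
j=0: 13>0, skip
j=1: 12>0, skip
j=2: 11>0, skip
j=3: 10>0, skip
j=4: 1>0, skip
j=5: 3>0, skip
j=6: -2≤0, i=0, swap(0,6) ⇒ [-2, 12, 11, 10, 1, 3, 13, 8, 7, 2, 5, 0]
j=7: 8>0, skip
j=8: 7>0, skip
j=9: 2>0, skip
j=10: 5>0, skip
swap(1,11) ⇒ [-2, 0, 11, 10, 1, 3, 13, 8, 7, 2, 5, 12]; return 1
p = 1; k-1 = 5 > 1 ⇒ right

1; right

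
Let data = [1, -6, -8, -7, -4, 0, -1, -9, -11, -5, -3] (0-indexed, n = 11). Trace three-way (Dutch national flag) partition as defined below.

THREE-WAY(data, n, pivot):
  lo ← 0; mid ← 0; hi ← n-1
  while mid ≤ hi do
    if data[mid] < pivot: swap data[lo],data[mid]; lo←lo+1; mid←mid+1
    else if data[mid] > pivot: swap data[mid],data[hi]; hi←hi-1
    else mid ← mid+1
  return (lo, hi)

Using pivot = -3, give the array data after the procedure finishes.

[-6, -8, -7, -4, -5, -11, -9, -3, -1, 0, 1]

lo=0 mid=0 hi=10
1>-3: swap(0,10), hi=9 ⇒ [-3, -6, -8, -7, -4, 0, -1, -9, -11, -5, 1]
-3=-3: mid=1
-6<-3: swap(0,1), lo=1 mid=2 ⇒ [-6, -3, -8, -7, -4, 0, -1, -9, -11, -5, 1]
-8<-3: swap(1,2), lo=2 mid=3 ⇒ [-6, -8, -3, -7, -4, 0, -1, -9, -11, -5, 1]
-7<-3: swap(2,3), lo=3 mid=4 ⇒ [-6, -8, -7, -3, -4, 0, -1, -9, -11, -5, 1]
-4<-3: swap(3,4), lo=4 mid=5 ⇒ [-6, -8, -7, -4, -3, 0, -1, -9, -11, -5, 1]
0>-3: swap(5,9), hi=8 ⇒ [-6, -8, -7, -4, -3, -5, -1, -9, -11, 0, 1]
-5<-3: swap(4,5), lo=5 mid=6 ⇒ [-6, -8, -7, -4, -5, -3, -1, -9, -11, 0, 1]
-1>-3: swap(6,8), hi=7 ⇒ [-6, -8, -7, -4, -5, -3, -11, -9, -1, 0, 1]
-11<-3: swap(5,6), lo=6 mid=7 ⇒ [-6, -8, -7, -4, -5, -11, -3, -9, -1, 0, 1]
-9<-3: swap(6,7), lo=7 mid=8 ⇒ [-6, -8, -7, -4, -5, -11, -9, -3, -1, 0, 1]
done. lo=7 hi=7; data=[-6, -8, -7, -4, -5, -11, -9, -3, -1, 0, 1]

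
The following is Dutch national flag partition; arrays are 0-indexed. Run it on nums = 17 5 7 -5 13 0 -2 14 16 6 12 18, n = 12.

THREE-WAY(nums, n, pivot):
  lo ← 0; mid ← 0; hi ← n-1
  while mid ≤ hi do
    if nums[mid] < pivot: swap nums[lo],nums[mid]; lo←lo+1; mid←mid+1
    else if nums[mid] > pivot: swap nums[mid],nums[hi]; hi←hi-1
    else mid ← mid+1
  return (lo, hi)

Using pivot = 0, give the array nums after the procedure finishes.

-2 -5 0 13 7 5 14 16 6 12 18 17

pivot = 0; lo=0, mid=0, hi=11
nums[mid]=17>0: swap nums[0],nums[11]; hi=10 → 18 5 7 -5 13 0 -2 14 16 6 12 17
nums[mid]=18>0: swap nums[0],nums[10]; hi=9 → 12 5 7 -5 13 0 -2 14 16 6 18 17
nums[mid]=12>0: swap nums[0],nums[9]; hi=8 → 6 5 7 -5 13 0 -2 14 16 12 18 17
nums[mid]=6>0: swap nums[0],nums[8]; hi=7 → 16 5 7 -5 13 0 -2 14 6 12 18 17
nums[mid]=16>0: swap nums[0],nums[7]; hi=6 → 14 5 7 -5 13 0 -2 16 6 12 18 17
nums[mid]=14>0: swap nums[0],nums[6]; hi=5 → -2 5 7 -5 13 0 14 16 6 12 18 17
nums[mid]=-2<0: swap nums[0],nums[0]; lo=1,mid=1 → -2 5 7 -5 13 0 14 16 6 12 18 17
nums[mid]=5>0: swap nums[1],nums[5]; hi=4 → -2 0 7 -5 13 5 14 16 6 12 18 17
nums[mid]=0=0: mid=2
nums[mid]=7>0: swap nums[2],nums[4]; hi=3 → -2 0 13 -5 7 5 14 16 6 12 18 17
nums[mid]=13>0: swap nums[2],nums[3]; hi=2 → -2 0 -5 13 7 5 14 16 6 12 18 17
nums[mid]=-5<0: swap nums[1],nums[2]; lo=2,mid=3 → -2 -5 0 13 7 5 14 16 6 12 18 17
end: lo=2, hi=2; nums = -2 -5 0 13 7 5 14 16 6 12 18 17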